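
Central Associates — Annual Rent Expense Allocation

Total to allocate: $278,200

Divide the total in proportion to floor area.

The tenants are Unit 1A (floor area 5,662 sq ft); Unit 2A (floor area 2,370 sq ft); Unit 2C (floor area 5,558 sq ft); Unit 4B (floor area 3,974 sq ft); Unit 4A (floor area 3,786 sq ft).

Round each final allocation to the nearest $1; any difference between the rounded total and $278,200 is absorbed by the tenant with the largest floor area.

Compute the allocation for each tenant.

Unit 1A: $73,779 | Unit 2A: $30,882 | Unit 2C: $72,423 | Unit 4B: $51,783 | Unit 4A: $49,333

Floor area total: 21,350.
Proportional shares: Unit 1A 5,662/21,350 × $278,200 = 73,778.38; Unit 2A 2,370/21,350 × $278,200 = 30,882.15; Unit 2C 5,558/21,350 × $278,200 = 72,423.21; Unit 4B 3,974/21,350 × $278,200 = 51,782.99; Unit 4A 3,786/21,350 × $278,200 = 49,333.26.
After rounding ($1): Unit 1A $73,778; Unit 2A $30,882; Unit 2C $72,423; Unit 4B $51,783; Unit 4A $49,333. Sum = $278,199.
Difference $278,200 − $278,199 = +$1 applied to largest floor area (Unit 1A): Unit 1A becomes $73,779.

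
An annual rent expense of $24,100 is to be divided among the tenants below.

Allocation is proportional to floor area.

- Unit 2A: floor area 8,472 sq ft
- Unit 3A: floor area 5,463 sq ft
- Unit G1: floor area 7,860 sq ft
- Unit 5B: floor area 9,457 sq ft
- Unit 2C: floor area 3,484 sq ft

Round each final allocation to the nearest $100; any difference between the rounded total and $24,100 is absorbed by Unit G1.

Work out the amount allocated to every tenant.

Combined floor area = 34,736.
Unrounded shares: Unit 2A 8,472/34,736 × $24,100 = 5,877.91; Unit 3A 5,463/34,736 × $24,100 = 3,790.26; Unit G1 7,860/34,736 × $24,100 = 5,453.30; Unit 5B 9,457/34,736 × $24,100 = 6,561.31; Unit 2C 3,484/34,736 × $24,100 = 2,417.22.
After rounding ($100): Unit 2A $5,900; Unit 3A $3,800; Unit G1 $5,500; Unit 5B $6,600; Unit 2C $2,400. Sum = $24,200.
Difference $24,100 − $24,200 = −$100 applied to Unit G1: Unit G1 becomes $5,400.

Unit 2A: $5,900 | Unit 3A: $3,800 | Unit G1: $5,400 | Unit 5B: $6,600 | Unit 2C: $2,400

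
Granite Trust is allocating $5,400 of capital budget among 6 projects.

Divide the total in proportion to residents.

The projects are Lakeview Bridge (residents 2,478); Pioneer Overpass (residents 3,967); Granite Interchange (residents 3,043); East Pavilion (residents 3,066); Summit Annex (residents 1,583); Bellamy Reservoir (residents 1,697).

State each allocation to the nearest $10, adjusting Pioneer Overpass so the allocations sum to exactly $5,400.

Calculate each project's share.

Residents total: 15,834.
Raw shares: Lakeview Bridge 2,478/15,834 × $5,400 = 845.09; Pioneer Overpass 3,967/15,834 × $5,400 = 1,352.90; Granite Interchange 3,043/15,834 × $5,400 = 1,037.78; East Pavilion 3,066/15,834 × $5,400 = 1,045.62; Summit Annex 1,583/15,834 × $5,400 = 539.86; Bellamy Reservoir 1,697/15,834 × $5,400 = 578.74.
Rounded to nearest $10: Lakeview Bridge $850; Pioneer Overpass $1,350; Granite Interchange $1,040; East Pavilion $1,050; Summit Annex $540; Bellamy Reservoir $580. Sum = $5,410.
Difference $5,400 − $5,410 = −$10 applied to Pioneer Overpass: Pioneer Overpass becomes $1,340.

Lakeview Bridge: $850 | Pioneer Overpass: $1,340 | Granite Interchange: $1,040 | East Pavilion: $1,050 | Summit Annex: $540 | Bellamy Reservoir: $580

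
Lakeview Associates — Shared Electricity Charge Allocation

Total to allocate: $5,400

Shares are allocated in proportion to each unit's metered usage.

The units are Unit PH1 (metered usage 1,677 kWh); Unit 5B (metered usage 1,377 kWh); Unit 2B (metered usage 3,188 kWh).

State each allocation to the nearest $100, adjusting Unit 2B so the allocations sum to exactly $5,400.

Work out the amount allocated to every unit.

Unit PH1: $1,500; Unit 5B: $1,200; Unit 2B: $2,700

Metered usage total: 6,242.
Pro-rata amounts: Unit PH1 1,677/6,242 × $5,400 = 1,450.79; Unit 5B 1,377/6,242 × $5,400 = 1,191.25; Unit 2B 3,188/6,242 × $5,400 = 2,757.96.
After rounding ($100): Unit PH1 $1,500; Unit 5B $1,200; Unit 2B $2,800. Sum = $5,500.
Difference $5,400 − $5,500 = −$100 applied to Unit 2B: Unit 2B becomes $2,700.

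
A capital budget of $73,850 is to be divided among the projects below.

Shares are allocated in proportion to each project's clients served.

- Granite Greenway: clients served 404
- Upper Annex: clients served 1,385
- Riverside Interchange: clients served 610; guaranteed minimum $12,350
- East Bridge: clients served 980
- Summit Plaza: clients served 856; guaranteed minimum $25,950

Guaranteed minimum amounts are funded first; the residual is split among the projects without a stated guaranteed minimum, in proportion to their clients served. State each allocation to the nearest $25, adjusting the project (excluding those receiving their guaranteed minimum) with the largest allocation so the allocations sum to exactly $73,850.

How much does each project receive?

Granite Greenway: $5,175 | Upper Annex: $17,800 | Riverside Interchange: $12,350 | East Bridge: $12,575 | Summit Plaza: $25,950

Fund the minimums — Riverside Interchange $12,350; Summit Plaza $25,950. Remaining pool $35,550.
Remaining pool split over remaining clients served 2,769: Granite Greenway 5,186.78 → $5,175; Upper Annex 17,781.42 → $17,775; East Bridge 12,581.80 → $12,575.
Rounding difference +$25 applied to Upper Annex → $17,800.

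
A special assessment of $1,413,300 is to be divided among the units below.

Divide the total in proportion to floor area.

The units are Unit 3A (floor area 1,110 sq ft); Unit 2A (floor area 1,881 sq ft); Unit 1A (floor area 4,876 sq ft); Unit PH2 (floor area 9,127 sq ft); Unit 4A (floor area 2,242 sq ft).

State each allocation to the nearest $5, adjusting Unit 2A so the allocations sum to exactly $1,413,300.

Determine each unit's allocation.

Floor area total: 19,236.
Proportional shares: Unit 3A 1,110/19,236 × $1,413,300 = 81,553.49; Unit 2A 1,881/19,236 × $1,413,300 = 138,200.11; Unit 1A 4,876/19,236 × $1,413,300 = 358,247.60; Unit PH2 9,127/19,236 × $1,413,300 = 670,575.44; Unit 4A 2,242/19,236 × $1,413,300 = 164,723.36.
After rounding ($5): Unit 3A $81,555; Unit 2A $138,200; Unit 1A $358,250; Unit PH2 $670,575; Unit 4A $164,725. Sum = $1,413,305.
Difference $1,413,300 − $1,413,305 = −$5 applied to Unit 2A: Unit 2A becomes $138,195.

Unit 3A: $81,555 | Unit 2A: $138,195 | Unit 1A: $358,250 | Unit PH2: $670,575 | Unit 4A: $164,725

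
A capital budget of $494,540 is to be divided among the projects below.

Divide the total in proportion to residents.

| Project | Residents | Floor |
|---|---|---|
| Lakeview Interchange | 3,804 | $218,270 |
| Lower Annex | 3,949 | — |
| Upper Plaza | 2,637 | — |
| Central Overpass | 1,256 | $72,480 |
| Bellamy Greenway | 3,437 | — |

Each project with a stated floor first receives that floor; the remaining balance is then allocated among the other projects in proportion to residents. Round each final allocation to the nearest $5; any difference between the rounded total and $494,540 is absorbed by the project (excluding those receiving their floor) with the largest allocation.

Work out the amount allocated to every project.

Lakeview Interchange: $218,270; Lower Annex: $80,295; Upper Plaza: $53,615; Central Overpass: $72,480; Bellamy Greenway: $69,880

Minimums first: Lakeview Interchange $218,270; Central Overpass $72,480. Residual $203,790.
Residual split over remaining residents 10,023: Lower Annex 80,292.00 → $80,290; Upper Plaza 53,616.11 → $53,615; Bellamy Greenway 69,881.89 → $69,880.
Rounding difference +$5 applied to Lower Annex → $80,295.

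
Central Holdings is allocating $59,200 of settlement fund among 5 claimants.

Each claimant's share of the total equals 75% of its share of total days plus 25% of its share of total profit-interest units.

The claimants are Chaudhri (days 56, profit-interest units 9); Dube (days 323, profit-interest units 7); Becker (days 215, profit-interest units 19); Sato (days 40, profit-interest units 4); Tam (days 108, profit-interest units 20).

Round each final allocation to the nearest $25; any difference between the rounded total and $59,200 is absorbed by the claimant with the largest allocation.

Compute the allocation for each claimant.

Days total 742; profit-interest units total 59.
Blended shares (75% days + 25% profit-interest units): Chaudhri 0.0947; Dube 0.3561; Becker 0.2978; Sato 0.0574; Tam 0.1939.
Pro-rata amounts: Chaudhri 5,608.57; Dube 21,083.70; Becker 17,631.33; Sato 3,396.92; Tam 11,479.48.
Rounded to nearest $25: Chaudhri $5,600; Dube $21,075; Becker $17,625; Sato $3,400; Tam $11,475. Sum = $59,175.
Difference $59,200 − $59,175 = +$25 applied to largest allocation (Dube): Dube becomes $21,100.

Chaudhri: $5,600 · Dube: $21,100 · Becker: $17,625 · Sato: $3,400 · Tam: $11,475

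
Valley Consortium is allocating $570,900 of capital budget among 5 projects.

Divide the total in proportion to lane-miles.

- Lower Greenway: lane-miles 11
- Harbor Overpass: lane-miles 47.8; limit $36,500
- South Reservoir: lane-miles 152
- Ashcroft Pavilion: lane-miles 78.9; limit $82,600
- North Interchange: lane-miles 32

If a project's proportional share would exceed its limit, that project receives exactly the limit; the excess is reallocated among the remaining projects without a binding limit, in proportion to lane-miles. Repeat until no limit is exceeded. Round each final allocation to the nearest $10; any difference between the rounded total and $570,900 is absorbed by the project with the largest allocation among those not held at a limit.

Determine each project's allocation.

Total lane-miles = 321.7.
Unconstrained shares: Lower Greenway 19,520.98; Harbor Overpass 84,827.54; South Reservoir 269,744.48; Ashcroft Pavilion 140,018.68; North Interchange 56,788.31.
Cap binds for Harbor Overpass ($36,500), Ashcroft Pavilion ($82,600); residual $451,800 reallocated over remaining lane-miles 195.
Redistributed shares: Lower Greenway 25,486.15 → $25,490; South Reservoir 352,172.31 → $352,170; North Interchange 74,141.54 → $74,140.

Lower Greenway: $25,490 · Harbor Overpass: $36,500 · South Reservoir: $352,170 · Ashcroft Pavilion: $82,600 · North Interchange: $74,140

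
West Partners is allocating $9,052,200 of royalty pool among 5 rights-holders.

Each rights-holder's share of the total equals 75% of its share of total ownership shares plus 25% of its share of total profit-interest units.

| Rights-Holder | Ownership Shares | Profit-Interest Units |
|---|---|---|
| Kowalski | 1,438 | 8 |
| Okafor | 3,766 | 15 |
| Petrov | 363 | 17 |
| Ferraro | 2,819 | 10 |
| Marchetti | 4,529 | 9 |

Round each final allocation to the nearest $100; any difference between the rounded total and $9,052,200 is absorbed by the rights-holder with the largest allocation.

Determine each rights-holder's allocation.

Totals — ownership shares 12,915, profit-interest units 59.
Combined weights (75% ownership shares + 25% profit-interest units): Kowalski 0.1174; Okafor 0.2823; Petrov 0.0931; Ferraro 0.2061; Marchetti 0.3011.
Pro-rata amounts: Kowalski 1,062,781.28; Okafor 2,555,060.48; Petrov 842,886.89; Ferraro 1,865,458.15; Marchetti 2,726,013.21.
After rounding ($100): Kowalski $1,062,800; Okafor $2,555,100; Petrov $842,900; Ferraro $1,865,500; Marchetti $2,726,000. Sum = $9,052,300.
Difference $9,052,200 − $9,052,300 = −$100 applied to largest allocation (Marchetti): Marchetti becomes $2,725,900.

Kowalski: $1,062,800 · Okafor: $2,555,100 · Petrov: $842,900 · Ferraro: $1,865,500 · Marchetti: $2,725,900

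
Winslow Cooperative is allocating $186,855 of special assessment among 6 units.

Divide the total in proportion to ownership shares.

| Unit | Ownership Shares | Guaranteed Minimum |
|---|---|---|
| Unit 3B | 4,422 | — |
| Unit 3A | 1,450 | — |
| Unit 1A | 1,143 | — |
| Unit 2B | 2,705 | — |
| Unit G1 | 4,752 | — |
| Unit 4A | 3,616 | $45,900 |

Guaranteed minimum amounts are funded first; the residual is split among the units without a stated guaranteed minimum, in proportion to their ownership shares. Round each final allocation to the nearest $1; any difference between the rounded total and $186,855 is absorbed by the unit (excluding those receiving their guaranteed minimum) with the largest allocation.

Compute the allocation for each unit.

Minimums first: Unit 4A $45,900. Remaining pool $140,955.
Remaining pool split over remaining ownership shares 14,472: Unit 3B 43,069.58 → $43,070; Unit 3A 14,122.77 → $14,123; Unit 1A 11,132.64 → $11,133; Unit 2B 26,346.27 → $26,346; Unit G1 46,283.73 → $46,284.
Rounding difference −$1 applied to Unit G1 → $46,283.

Unit 3B: $43,070 · Unit 3A: $14,123 · Unit 1A: $11,133 · Unit 2B: $26,346 · Unit G1: $46,283 · Unit 4A: $45,900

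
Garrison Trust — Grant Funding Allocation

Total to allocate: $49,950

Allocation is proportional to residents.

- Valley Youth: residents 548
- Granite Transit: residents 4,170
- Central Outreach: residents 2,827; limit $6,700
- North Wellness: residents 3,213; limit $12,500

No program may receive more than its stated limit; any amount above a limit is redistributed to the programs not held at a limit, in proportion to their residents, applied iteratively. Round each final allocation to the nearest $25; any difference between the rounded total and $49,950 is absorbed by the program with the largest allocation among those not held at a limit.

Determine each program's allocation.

Residents total: 10,758.
Unconstrained shares: Valley Youth 2,544.39; Granite Transit 19,361.54; Central Outreach 13,125.92; North Wellness 14,918.14.
Capped: Central Outreach ($6,700), North Wellness ($12,500); residual $30,750 reallocated over remaining residents 4,718.
Shares after redistribution: Valley Youth 3,571.64 → $3,575; Granite Transit 27,178.36 → $27,175.

Valley Youth: $3,575 | Granite Transit: $27,175 | Central Outreach: $6,700 | North Wellness: $12,500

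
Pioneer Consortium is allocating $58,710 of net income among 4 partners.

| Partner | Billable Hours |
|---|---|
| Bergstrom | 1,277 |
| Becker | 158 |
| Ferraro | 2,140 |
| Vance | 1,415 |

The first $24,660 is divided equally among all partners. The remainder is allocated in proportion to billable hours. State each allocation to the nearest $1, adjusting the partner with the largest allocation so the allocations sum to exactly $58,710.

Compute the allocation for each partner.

Bergstrom: $14,879 | Becker: $7,243 | Ferraro: $20,768 | Vance: $15,820

First tranche $24,660 split equally: $6,165 each.
Remainder $34,050 by billable hours (total 4,990): Bergstrom 8,713.80 → $8,714; Becker 1,078.14 → $1,078; Ferraro 14,602.61 → $14,603; Vance 9,655.46 → $9,655.
Totals: Bergstrom $6,165 + $8,714 = $14,879; Becker $6,165 + $1,078 = $7,243; Ferraro $6,165 + $14,603 = $20,768; Vance $6,165 + $9,655 = $15,820.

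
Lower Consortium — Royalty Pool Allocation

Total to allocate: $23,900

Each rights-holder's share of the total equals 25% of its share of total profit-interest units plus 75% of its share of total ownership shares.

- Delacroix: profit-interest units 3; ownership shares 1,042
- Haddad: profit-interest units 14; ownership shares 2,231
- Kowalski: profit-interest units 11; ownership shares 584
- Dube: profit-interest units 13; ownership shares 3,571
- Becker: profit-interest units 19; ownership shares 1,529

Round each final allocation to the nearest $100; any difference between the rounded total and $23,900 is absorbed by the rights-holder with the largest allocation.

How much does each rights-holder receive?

Delacroix: $2,400 · Haddad: $5,900 · Kowalski: $2,300 · Dube: $8,300 · Becker: $5,000

Totals — profit-interest units 60, ownership shares 8,957.
Combined weights (25% profit-interest units + 75% ownership shares): Delacroix 0.0998; Haddad 0.2451; Kowalski 0.0947; Dube 0.3532; Becker 0.2072.
Unrounded shares: Delacroix 2,384.03; Haddad 5,858.91; Kowalski 2,264.13; Dube 8,440.97; Becker 4,951.96.
At nearest $100: Delacroix $2,400; Haddad $5,900; Kowalski $2,300; Dube $8,400; Becker $5,000. Sum = $24,000.
Difference $23,900 − $24,000 = −$100 applied to largest allocation (Dube): Dube becomes $8,300.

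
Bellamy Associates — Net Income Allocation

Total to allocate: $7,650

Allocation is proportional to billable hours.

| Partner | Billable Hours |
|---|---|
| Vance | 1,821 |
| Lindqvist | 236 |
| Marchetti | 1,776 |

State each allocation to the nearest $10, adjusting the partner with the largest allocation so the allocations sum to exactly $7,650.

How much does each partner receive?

Vance: $3,640 · Lindqvist: $470 · Marchetti: $3,540

Combined billable hours = 3,833.
Raw shares: Vance 1,821/3,833 × $7,650 = 3,634.40; Lindqvist 236/3,833 × $7,650 = 471.01; Marchetti 1,776/3,833 × $7,650 = 3,544.59.
At nearest $10: Vance $3,630; Lindqvist $470; Marchetti $3,540. Sum = $7,640.
Difference $7,650 − $7,640 = +$10 applied to largest allocation (Vance): Vance becomes $3,640.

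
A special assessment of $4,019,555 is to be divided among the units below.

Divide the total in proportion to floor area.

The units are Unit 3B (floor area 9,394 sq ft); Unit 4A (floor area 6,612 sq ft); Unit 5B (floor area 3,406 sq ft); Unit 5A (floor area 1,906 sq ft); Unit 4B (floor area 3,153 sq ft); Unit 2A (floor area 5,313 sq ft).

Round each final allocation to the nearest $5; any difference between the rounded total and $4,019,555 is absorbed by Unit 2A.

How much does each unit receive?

Floor area total: 29,784.
Raw shares: Unit 3B 9,394/29,784 × $4,019,555 = 1,267,784.71; Unit 4A 6,612/29,784 × $4,019,555 = 892,334.73; Unit 5B 3,406/29,784 × $4,019,555 = 459,663.05; Unit 5A 1,906/29,784 × $4,019,555 = 257,227.77; Unit 4B 3,153/29,784 × $4,019,555 = 425,518.97; Unit 2A 5,313/29,784 × $4,019,555 = 717,025.78.
Rounded to nearest $5: Unit 3B $1,267,785; Unit 4A $892,335; Unit 5B $459,665; Unit 5A $257,230; Unit 4B $425,520; Unit 2A $717,025. Sum = $4,019,560.
Difference $4,019,555 − $4,019,560 = −$5 applied to Unit 2A: Unit 2A becomes $717,020.

Unit 3B: $1,267,785 · Unit 4A: $892,335 · Unit 5B: $459,665 · Unit 5A: $257,230 · Unit 4B: $425,520 · Unit 2A: $717,020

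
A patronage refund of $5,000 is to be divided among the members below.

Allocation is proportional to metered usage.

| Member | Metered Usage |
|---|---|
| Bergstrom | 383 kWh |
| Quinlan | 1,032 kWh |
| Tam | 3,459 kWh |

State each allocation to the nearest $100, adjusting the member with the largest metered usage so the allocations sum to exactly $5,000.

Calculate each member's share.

Bergstrom: $400 | Quinlan: $1,100 | Tam: $3,500

Sum of metered usage: 383 + 1,032 + 3,459 = 4,874.
Raw shares: Bergstrom 392.90; Quinlan 1,058.68; Tam 3,548.42.
Rounded to nearest $100: Bergstrom $400; Quinlan $1,100; Tam $3,500. Sum = $5,000.
Rounded total matches; no reconciliation needed.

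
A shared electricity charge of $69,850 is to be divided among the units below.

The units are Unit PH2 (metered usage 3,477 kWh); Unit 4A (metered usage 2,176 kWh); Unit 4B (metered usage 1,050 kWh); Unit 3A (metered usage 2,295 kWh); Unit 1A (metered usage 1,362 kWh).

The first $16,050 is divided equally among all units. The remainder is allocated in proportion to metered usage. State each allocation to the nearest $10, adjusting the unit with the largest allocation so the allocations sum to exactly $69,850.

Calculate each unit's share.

Unit PH2: $21,270 | Unit 4A: $14,510 | Unit 4B: $8,660 | Unit 3A: $15,130 | Unit 1A: $10,280

Equal tier: $16,050 ÷ 5 = $3,210 apiece.
Remainder $53,800 by metered usage (total 10,360): Unit PH2 18,056.24 → $18,060; Unit 4A 11,300.08 → $11,300; Unit 4B 5,452.70 → $5,450; Unit 3A 11,918.05 → $11,920; Unit 1A 7,072.93 → $7,070.
Totals: Unit PH2 $3,210 + $18,060 = $21,270; Unit 4A $3,210 + $11,300 = $14,510; Unit 4B $3,210 + $5,450 = $8,660; Unit 3A $3,210 + $11,920 = $15,130; Unit 1A $3,210 + $7,070 = $10,280.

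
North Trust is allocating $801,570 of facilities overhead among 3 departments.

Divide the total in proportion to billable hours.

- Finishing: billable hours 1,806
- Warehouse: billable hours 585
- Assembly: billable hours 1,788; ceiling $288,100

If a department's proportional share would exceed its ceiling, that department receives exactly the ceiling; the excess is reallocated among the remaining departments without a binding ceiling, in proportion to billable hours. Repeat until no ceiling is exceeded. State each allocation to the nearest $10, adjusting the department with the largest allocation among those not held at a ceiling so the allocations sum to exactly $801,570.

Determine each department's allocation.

Finishing: $387,840 | Warehouse: $125,630 | Assembly: $288,100

Combined billable hours = 4,179.
Pro-rata shares before constraints: Finishing 346,407.14; Warehouse 112,208.29; Assembly 342,954.57.
Capped: Assembly ($288,100); residual $513,470 reallocated over remaining billable hours 2,391.
Remaining shares: Finishing 387,840.58 → $387,840; Warehouse 125,629.42 → $125,630.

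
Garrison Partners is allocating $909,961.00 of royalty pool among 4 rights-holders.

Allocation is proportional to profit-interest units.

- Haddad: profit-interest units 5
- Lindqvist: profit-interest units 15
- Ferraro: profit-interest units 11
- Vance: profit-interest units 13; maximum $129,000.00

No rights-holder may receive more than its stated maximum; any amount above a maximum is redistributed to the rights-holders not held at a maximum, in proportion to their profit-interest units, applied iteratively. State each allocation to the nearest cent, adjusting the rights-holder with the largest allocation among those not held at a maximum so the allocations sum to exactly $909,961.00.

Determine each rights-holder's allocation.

Haddad: $125,961.45 | Lindqvist: $377,884.36 | Ferraro: $277,115.19 | Vance: $129,000.00

Combined profit-interest units = 44.
Proportional shares (ignoring caps): Haddad 103,404.6591; Lindqvist 310,213.9773; Ferraro 227,490.2500; Vance 268,852.1136.
Held at cap: Vance ($129,000.00); residual $780,961.00 reallocated over remaining profit-interest units 31.
Redistributed shares: Haddad 125,961.4516 → $125,961.45; Lindqvist 377,884.3548 → $377,884.35; Ferraro 277,115.1935 → $277,115.19.
Rounding difference +$0.01 applied to Lindqvist → $377,884.36.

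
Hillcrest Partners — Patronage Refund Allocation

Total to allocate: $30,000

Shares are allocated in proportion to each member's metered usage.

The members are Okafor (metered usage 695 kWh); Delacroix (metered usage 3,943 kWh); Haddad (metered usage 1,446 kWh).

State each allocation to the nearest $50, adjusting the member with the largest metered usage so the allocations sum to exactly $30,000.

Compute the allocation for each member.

Total metered usage = 6,084.
Pro-rata amounts: Okafor 695/6,084 × $30,000 = 3,427.02; Delacroix 3,943/6,084 × $30,000 = 19,442.80; Haddad 1,446/6,084 × $30,000 = 7,130.18.
After rounding ($50): Okafor $3,450; Delacroix $19,450; Haddad $7,150. Sum = $30,050.
Difference $30,000 − $30,050 = −$50 applied to largest metered usage (Delacroix): Delacroix becomes $19,400.

Okafor: $3,450 | Delacroix: $19,400 | Haddad: $7,150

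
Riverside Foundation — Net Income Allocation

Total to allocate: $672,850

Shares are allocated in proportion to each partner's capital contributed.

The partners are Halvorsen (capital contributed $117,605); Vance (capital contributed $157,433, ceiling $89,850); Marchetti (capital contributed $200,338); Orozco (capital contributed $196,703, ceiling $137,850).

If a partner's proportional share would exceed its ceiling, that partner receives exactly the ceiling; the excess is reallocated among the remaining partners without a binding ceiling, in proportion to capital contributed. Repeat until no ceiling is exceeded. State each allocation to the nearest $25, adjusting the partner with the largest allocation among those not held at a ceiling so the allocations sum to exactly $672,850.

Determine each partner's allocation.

Combined capital contributed = 672,079.
Proportional shares (ignoring caps): Halvorsen 117,739.91; Vance 157,613.61; Marchetti 200,567.83; Orozco 196,928.66.
Cap binds for Vance ($89,850), Orozco ($137,850); residual $445,150 reallocated over remaining capital contributed 317,943.
Remaining shares: Halvorsen 164,658.02 → $164,650; Marchetti 280,491.98 → $280,500.

Halvorsen: $164,650 · Vance: $89,850 · Marchetti: $280,500 · Orozco: $137,850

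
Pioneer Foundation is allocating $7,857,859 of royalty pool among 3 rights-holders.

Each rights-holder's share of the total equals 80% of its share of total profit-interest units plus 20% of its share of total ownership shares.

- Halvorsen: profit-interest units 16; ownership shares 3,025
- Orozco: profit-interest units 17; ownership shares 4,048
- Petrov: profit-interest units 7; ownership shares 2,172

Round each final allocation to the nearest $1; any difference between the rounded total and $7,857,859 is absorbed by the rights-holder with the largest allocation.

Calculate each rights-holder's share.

Halvorsen: $3,028,739 | Orozco: $3,359,798 | Petrov: $1,469,322

Profit-interest units total 40; ownership shares total 9,245.
Combined weights (80% profit-interest units + 20% ownership shares): Halvorsen 0.3854; Orozco 0.4276; Petrov 0.1870.
Proportional shares: Halvorsen 3,028,739.29; Orozco 3,359,797.82; Petrov 1,469,321.89.
At nearest $1: Halvorsen $3,028,739; Orozco $3,359,798; Petrov $1,469,322. Sum = $7,857,859.
No rounding difference to absorb.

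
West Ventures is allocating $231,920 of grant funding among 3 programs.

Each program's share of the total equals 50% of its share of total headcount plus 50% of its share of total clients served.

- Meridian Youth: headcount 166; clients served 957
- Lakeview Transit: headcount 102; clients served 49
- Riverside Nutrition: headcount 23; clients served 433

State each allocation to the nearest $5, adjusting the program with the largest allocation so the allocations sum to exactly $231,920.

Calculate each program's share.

Meridian Youth: $143,265; Lakeview Transit: $44,595; Riverside Nutrition: $44,060

Headcount total 291; clients served total 1,439.
Combined weights (50% headcount + 50% clients served): Meridian Youth 0.6177; Lakeview Transit 0.1923; Riverside Nutrition 0.1900.
Proportional shares: Meridian Youth 143,267.64; Lakeview Transit 44,594.38; Riverside Nutrition 44,057.98.
Rounded to nearest $5: Meridian Youth $143,270; Lakeview Transit $44,595; Riverside Nutrition $44,060. Sum = $231,925.
Difference $231,920 − $231,925 = −$5 applied to largest allocation (Meridian Youth): Meridian Youth becomes $143,265.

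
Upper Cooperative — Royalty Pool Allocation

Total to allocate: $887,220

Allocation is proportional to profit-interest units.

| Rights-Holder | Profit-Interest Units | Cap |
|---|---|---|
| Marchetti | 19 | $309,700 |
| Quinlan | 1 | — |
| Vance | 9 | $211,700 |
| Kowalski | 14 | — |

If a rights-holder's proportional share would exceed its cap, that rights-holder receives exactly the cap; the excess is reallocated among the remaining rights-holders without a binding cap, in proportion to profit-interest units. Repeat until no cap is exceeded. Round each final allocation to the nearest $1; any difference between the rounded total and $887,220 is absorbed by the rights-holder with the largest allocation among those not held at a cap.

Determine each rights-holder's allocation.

Profit-interest units total: 43.
Pro-rata shares before constraints: Marchetti 392,027.44; Quinlan 20,633.02; Vance 185,697.21; Kowalski 288,862.33.
Capped: Marchetti ($309,700); remaining pool $577,520 reallocated over remaining profit-interest units 24.
Capped: Vance ($211,700); remaining pool $365,820 reallocated over remaining profit-interest units 15.
Remaining shares: Quinlan 24,388.00 → $24,388; Kowalski 341,432.00 → $341,432.

Marchetti: $309,700 | Quinlan: $24,388 | Vance: $211,700 | Kowalski: $341,432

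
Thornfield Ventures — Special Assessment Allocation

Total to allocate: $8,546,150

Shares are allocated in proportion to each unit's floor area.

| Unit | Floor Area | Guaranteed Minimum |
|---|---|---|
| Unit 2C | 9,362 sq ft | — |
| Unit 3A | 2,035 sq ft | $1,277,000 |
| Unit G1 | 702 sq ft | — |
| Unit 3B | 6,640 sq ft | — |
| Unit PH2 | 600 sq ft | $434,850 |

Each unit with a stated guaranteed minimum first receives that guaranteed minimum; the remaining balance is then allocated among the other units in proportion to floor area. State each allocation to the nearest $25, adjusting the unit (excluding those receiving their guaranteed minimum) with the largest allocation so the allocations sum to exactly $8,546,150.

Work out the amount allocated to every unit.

Minimums first: Unit 3A $1,277,000; Unit PH2 $434,850. Balance $6,834,300.
Balance split over remaining floor area 16,704: Unit 2C 3,830,382.94 → $3,830,375; Unit G1 287,217.35 → $287,225; Unit 3B 2,716,699.71 → $2,716,700.

Unit 2C: $3,830,375 | Unit 3A: $1,277,000 | Unit G1: $287,225 | Unit 3B: $2,716,700 | Unit PH2: $434,850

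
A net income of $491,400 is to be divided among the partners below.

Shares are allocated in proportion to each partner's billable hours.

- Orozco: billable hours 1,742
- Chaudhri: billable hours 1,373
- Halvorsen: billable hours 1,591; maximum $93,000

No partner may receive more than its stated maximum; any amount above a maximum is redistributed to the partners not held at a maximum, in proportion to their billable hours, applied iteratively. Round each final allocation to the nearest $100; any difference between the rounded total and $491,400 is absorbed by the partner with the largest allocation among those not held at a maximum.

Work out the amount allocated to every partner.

Billable hours total: 4,706.
Proportional shares (ignoring caps): Orozco 181,899.45; Chaudhri 143,368.51; Halvorsen 166,132.04.
Held at cap: Halvorsen ($93,000); residual $398,400 reallocated over remaining billable hours 3,115.
Redistributed shares: Orozco 222,797.05 → $222,800; Chaudhri 175,602.95 → $175,600.

Orozco: $222,800; Chaudhri: $175,600; Halvorsen: $93,000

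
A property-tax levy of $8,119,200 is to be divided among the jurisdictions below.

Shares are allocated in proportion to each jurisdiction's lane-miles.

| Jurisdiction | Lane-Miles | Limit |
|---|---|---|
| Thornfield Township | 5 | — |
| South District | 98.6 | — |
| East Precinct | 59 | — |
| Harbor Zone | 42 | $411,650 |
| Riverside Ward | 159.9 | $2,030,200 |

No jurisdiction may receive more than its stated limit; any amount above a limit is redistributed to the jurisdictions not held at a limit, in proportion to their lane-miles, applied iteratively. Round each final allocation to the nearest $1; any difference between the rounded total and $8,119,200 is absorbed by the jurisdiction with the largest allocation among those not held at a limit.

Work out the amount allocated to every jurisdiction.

Thornfield Township: $174,580 · South District: $3,442,723 · East Precinct: $2,060,047 · Harbor Zone: $411,650 · Riverside Ward: $2,030,200

Total lane-miles = 364.5.
Proportional shares (ignoring caps): Thornfield Township 111,374.49; South District 2,196,304.86; East Precinct 1,314,218.93; Harbor Zone 935,545.68; Riverside Ward 3,561,756.05.
Held at cap: Harbor Zone ($411,650), Riverside Ward ($2,030,200); balance $5,677,350 reallocated over remaining lane-miles 162.6.
Redistributed shares: Thornfield Township 174,580.26 → $174,580; South District 3,442,722.69 → $3,442,723; East Precinct 2,060,047.05 → $2,060,047.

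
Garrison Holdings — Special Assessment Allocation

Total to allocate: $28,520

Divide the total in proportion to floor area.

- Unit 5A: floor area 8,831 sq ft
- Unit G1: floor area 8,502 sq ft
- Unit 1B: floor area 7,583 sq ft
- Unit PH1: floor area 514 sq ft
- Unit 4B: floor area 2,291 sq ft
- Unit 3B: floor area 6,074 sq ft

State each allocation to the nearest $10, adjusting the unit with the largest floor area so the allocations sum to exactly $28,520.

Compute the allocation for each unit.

Combined floor area = 8,831 + 8,502 + 7,583 + 514 + 2,291 + 6,074 = 33,795.
Raw shares: Unit 5A 7,452.59; Unit G1 7,174.94; Unit 1B 6,399.38; Unit PH1 433.77; Unit 4B 1,933.40; Unit 3B 5,125.92.
After rounding ($10): Unit 5A $7,450; Unit G1 $7,170; Unit 1B $6,400; Unit PH1 $430; Unit 4B $1,930; Unit 3B $5,130. Sum = $28,510.
Difference $28,520 − $28,510 = +$10 applied to largest floor area (Unit 5A): Unit 5A becomes $7,460.

Unit 5A: $7,460 · Unit G1: $7,170 · Unit 1B: $6,400 · Unit PH1: $430 · Unit 4B: $1,930 · Unit 3B: $5,130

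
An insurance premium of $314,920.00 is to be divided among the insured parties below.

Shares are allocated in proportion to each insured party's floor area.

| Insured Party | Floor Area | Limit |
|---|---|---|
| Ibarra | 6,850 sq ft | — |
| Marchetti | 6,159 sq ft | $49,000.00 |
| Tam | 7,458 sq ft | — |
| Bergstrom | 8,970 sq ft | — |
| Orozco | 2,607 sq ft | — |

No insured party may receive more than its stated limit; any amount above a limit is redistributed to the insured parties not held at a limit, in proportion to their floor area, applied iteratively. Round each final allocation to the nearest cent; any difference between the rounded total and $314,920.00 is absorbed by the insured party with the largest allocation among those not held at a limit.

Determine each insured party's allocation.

Ibarra: $70,370.95; Marchetti: $49,000.00; Tam: $76,617.01; Bergstrom: $92,149.99; Orozco: $26,782.05

Combined floor area = 32,044.
Unconstrained shares: Ibarra 67,319.9975; Marchetti 60,529.0313; Tam 73,295.2615; Bergstrom 88,154.7997; Orozco 25,620.9100.
Cap binds for Marchetti ($49,000.00); balance $265,920.00 reallocated over remaining floor area 25,885.
Remaining shares: Ibarra 70,370.9484 → $70,370.95; Tam 76,617.0122 → $76,617.01; Bergstrom 92,149.9865 → $92,149.99; Orozco 26,782.0529 → $26,782.05.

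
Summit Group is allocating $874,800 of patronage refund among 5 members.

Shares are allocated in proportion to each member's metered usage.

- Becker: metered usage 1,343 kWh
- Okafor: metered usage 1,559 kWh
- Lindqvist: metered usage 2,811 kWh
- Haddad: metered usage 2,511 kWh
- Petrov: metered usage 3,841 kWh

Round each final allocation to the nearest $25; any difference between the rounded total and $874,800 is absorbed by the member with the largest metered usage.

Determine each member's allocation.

Sum of metered usage: 1,343 + 1,559 + 2,811 + 2,511 + 3,841 = 12,065.
Raw shares: Becker 97,377.24; Okafor 113,038.81; Lindqvist 203,817.89; Haddad 182,065.71; Petrov 278,500.36.
After rounding ($25): Becker $97,375; Okafor $113,050; Lindqvist $203,825; Haddad $182,075; Petrov $278,500. Sum = $874,825.
Difference $874,800 − $874,825 = −$25 applied to largest metered usage (Petrov): Petrov becomes $278,475.

Becker: $97,375; Okafor: $113,050; Lindqvist: $203,825; Haddad: $182,075; Petrov: $278,475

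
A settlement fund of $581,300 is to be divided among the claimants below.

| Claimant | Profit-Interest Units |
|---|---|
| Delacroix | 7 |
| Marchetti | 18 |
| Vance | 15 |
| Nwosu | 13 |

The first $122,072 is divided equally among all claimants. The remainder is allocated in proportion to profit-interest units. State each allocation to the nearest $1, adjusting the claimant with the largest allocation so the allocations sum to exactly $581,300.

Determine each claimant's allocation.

First tranche $122,072 split equally: $30,518 each.
Remainder $459,228 by profit-interest units (total 53): Delacroix 60,652.75 → $60,653; Marchetti 155,964.23 → $155,964; Vance 129,970.19 → $129,970; Nwosu 112,640.83 → $112,641.
Totals: Delacroix $30,518 + $60,653 = $91,171; Marchetti $30,518 + $155,964 = $186,482; Vance $30,518 + $129,970 = $160,488; Nwosu $30,518 + $112,641 = $143,159.

Delacroix: $91,171 | Marchetti: $186,482 | Vance: $160,488 | Nwosu: $143,159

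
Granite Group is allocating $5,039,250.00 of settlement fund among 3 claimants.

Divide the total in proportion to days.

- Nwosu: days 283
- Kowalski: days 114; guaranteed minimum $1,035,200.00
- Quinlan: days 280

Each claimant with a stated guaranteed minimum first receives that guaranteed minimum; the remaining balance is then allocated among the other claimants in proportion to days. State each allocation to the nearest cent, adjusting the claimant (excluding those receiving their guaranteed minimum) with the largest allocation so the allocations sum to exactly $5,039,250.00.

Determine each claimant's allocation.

Nwosu: $2,012,692.98 | Kowalski: $1,035,200.00 | Quinlan: $1,991,357.02

Guaranteed amounts: Kowalski $1,035,200.00. Remaining pool $4,004,050.00.
Remaining pool split over remaining days 563: Nwosu 2,012,692.9840 → $2,012,692.98; Quinlan 1,991,357.0160 → $1,991,357.02.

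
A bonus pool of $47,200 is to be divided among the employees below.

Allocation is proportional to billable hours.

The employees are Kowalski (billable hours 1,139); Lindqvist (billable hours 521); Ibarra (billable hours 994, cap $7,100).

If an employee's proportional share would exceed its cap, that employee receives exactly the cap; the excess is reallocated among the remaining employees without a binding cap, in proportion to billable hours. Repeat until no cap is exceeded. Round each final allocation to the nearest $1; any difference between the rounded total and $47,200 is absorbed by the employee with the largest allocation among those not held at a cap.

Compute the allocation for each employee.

Kowalski: $27,514 | Lindqvist: $12,586 | Ibarra: $7,100

Total billable hours = 2,654.
Unconstrained shares: Kowalski 20,256.52; Lindqvist 9,265.71; Ibarra 17,677.77.
Held at cap: Ibarra ($7,100); residual $40,100 reallocated over remaining billable hours 1,660.
Shares after redistribution: Kowalski 27,514.40 → $27,514; Lindqvist 12,585.60 → $12,586.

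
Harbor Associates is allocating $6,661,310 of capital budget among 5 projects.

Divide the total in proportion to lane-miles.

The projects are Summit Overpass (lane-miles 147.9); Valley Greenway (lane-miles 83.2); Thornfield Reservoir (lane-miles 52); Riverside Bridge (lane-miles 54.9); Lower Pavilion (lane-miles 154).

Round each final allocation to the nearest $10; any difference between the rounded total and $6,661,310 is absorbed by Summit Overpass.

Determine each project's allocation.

Summit Overpass: $2,002,460 | Valley Greenway: $1,126,470 | Thornfield Reservoir: $704,040 | Riverside Bridge: $743,300 | Lower Pavilion: $2,085,040

Total lane-miles = 492.
Proportional shares: Summit Overpass 147.9/492 × $6,661,310 = 2,002,454.77; Valley Greenway 83.2/492 × $6,661,310 = 1,126,465.43; Thornfield Reservoir 52/492 × $6,661,310 = 704,040.89; Riverside Bridge 54.9/492 × $6,661,310 = 743,304.71; Lower Pavilion 154/492 × $6,661,310 = 2,085,044.19.
After rounding ($10): Summit Overpass $2,002,450; Valley Greenway $1,126,470; Thornfield Reservoir $704,040; Riverside Bridge $743,300; Lower Pavilion $2,085,040. Sum = $6,661,300.
Difference $6,661,310 − $6,661,300 = +$10 applied to Summit Overpass: Summit Overpass becomes $2,002,460.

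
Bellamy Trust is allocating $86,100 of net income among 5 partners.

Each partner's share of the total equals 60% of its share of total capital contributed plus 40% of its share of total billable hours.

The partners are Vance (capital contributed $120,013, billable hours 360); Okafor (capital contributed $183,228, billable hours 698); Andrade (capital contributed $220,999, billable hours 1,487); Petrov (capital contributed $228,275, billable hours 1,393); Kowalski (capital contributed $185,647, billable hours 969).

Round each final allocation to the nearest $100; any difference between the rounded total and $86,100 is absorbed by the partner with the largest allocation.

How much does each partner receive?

Capital contributed total 938,162; billable hours total 4,907.
Combined weights (60% capital contributed + 40% billable hours): Vance 0.1061; Okafor 0.1741; Andrade 0.2626; Petrov 0.2595; Kowalski 0.1977.
Pro-rata amounts: Vance 9,135.21; Okafor 14,988.42; Andrade 22,605.91; Petrov 22,346.82; Kowalski 17,023.64.
At nearest $100: Vance $9,100; Okafor $15,000; Andrade $22,600; Petrov $22,300; Kowalski $17,000. Sum = $86,000.
Difference $86,100 − $86,000 = +$100 applied to largest allocation (Andrade): Andrade becomes $22,700.

Vance: $9,100; Okafor: $15,000; Andrade: $22,700; Petrov: $22,300; Kowalski: $17,000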